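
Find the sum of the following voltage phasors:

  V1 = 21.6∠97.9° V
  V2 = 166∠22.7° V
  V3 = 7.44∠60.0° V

Step 1 — Convert each phasor to rectangular form:
  V1 = 21.6·(cos(97.9°) + j·sin(97.9°)) = -2.969 + j21.4 V
  V2 = 166·(cos(22.7°) + j·sin(22.7°)) = 153.1 + j64.06 V
  V3 = 7.44·(cos(60.0°) + j·sin(60.0°)) = 3.72 + j6.443 V
Step 2 — Sum components: V_total = 153.9 + j91.9 V.
Step 3 — Convert to polar: |V_total| = 179.2 V, ∠V_total = 30.8°.

V_total = 179.2∠30.8° V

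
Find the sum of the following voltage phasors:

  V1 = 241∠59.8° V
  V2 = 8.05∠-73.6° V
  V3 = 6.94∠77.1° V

Step 1 — Convert each phasor to rectangular form:
  V1 = 241·(cos(59.8°) + j·sin(59.8°)) = 121.2 + j208.3 V
  V2 = 8.05·(cos(-73.6°) + j·sin(-73.6°)) = 2.273 - j7.722 V
  V3 = 6.94·(cos(77.1°) + j·sin(77.1°)) = 1.549 + j6.765 V
Step 2 — Sum components: V_total = 125.1 + j207.3 V.
Step 3 — Convert to polar: |V_total| = 242.1 V, ∠V_total = 58.9°.

V_total = 242.1∠58.9° V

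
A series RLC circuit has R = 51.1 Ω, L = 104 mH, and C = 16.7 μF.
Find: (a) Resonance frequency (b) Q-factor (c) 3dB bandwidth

Step 1 — Resonance: ω₀ = 1/√(LC) = 1/√(0.104·1.67e-05) = 758.8 rad/s.
Step 2 — f₀ = ω₀/(2π) = 120.8 Hz.
Step 3 — Series Q: Q = ω₀L/R = 758.8·0.104/51.1 = 1.544.
Step 4 — Bandwidth: Δω = ω₀/Q = 491.3 rad/s; BW = Δω/(2π) = 78.2 Hz.

(a) f₀ = 120.8 Hz  (b) Q = 1.544  (c) BW = 78.2 Hz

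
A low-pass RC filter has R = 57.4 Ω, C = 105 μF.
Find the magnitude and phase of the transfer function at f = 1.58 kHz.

Step 1 — Angular frequency: ω = 2π·1580 = 9927 rad/s.
Step 2 — Transfer function: H(jω) = 1/(1 + jωRC).
Step 3 — Denominator: 1 + jωRC = 1 + j·9927·57.4·0.000105 = 1 + j59.83.
Step 4 — H = 0.0002793 - j0.01671.
Step 5 — Magnitude: |H| = 0.01671 (-35.5 dB); phase: φ = -89.0°.

|H| = 0.01671 (-35.5 dB), φ = -89.0°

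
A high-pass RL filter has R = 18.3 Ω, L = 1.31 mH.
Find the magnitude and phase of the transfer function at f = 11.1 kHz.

Step 1 — Angular frequency: ω = 2π·1.11e+04 = 6.974e+04 rad/s.
Step 2 — Transfer function: H(jω) = jωL/(R + jωL).
Step 3 — Numerator jωL = j·91.36; denominator R + jωL = 18.3 + j91.36.
Step 4 — H = 0.9614 + j0.1926.
Step 5 — Magnitude: |H| = 0.9805 (-0.2 dB); phase: φ = 11.3°.

|H| = 0.9805 (-0.2 dB), φ = 11.3°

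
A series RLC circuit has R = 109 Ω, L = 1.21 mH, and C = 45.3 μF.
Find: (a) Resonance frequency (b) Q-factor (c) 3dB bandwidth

Step 1 — Resonance: ω₀ = 1/√(LC) = 1/√(0.00121·4.53e-05) = 4271 rad/s.
Step 2 — f₀ = ω₀/(2π) = 679.8 Hz.
Step 3 — Series Q: Q = ω₀L/R = 4271·0.00121/109 = 0.04742.
Step 4 — Bandwidth: Δω = ω₀/Q = 9.008e+04 rad/s; BW = Δω/(2π) = 1.434e+04 Hz.

(a) f₀ = 679.8 Hz  (b) Q = 0.04742  (c) BW = 1.434e+04 Hz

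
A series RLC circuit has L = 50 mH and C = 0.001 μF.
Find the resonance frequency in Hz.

Step 1 — Resonance condition Im(Z)=0 gives ω₀ = 1/√(LC).
Step 2 — ω₀ = 1/√(0.05·1e-09) = 1.414e+05 rad/s.
Step 3 — f₀ = ω₀/(2π) = 2.251e+04 Hz.

f₀ = 2.251e+04 Hz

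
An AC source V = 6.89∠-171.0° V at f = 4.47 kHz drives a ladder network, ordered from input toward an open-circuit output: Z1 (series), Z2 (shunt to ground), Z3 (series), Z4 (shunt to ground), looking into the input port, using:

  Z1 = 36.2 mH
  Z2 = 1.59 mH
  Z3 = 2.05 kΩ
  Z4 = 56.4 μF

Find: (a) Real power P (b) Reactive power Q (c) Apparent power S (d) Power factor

Step 1 — Angular frequency: ω = 2π·f = 2π·4470 = 2.809e+04 rad/s.
Step 2 — Component impedances:
  Z1: Z = jωL = j·2.809e+04·0.0362 = 0 + j1017 Ω
  Z2: Z = jωL = j·2.809e+04·0.00159 = 0 + j44.66 Ω
  Z3: Z = R = 2050 Ω
  Z4: Z = 1/(jωC) = -j/(ω·C) = 0 - j0.6313 Ω
Step 3 — Ladder network (open output): work backward from the far end, alternating series and parallel combinations. Z_in = 0.9723 + j1061 Ω = 1061∠89.9° Ω.
Step 4 — Source phasor: V = 6.89∠-171.0° V = -6.805 - j1.078 V.
Step 5 — Current: I = V / Z = -0.001021 + j0.006411 A = 0.006492∠99.1° A.
Step 6 — Complex power: S = V·I* = 4.098e-05 + j0.04473 VA.
Step 7 — Real power: P = Re(S) = 4.098e-05 W.
Step 8 — Reactive power: Q = Im(S) = 0.04473 VAR.
Step 9 — Apparent power: |S| = 0.04473 VA.
Step 10 — Power factor: PF = P/|S| = 0.0009161 (lagging).

(a) P = 4.098e-05 W  (b) Q = 0.04473 VAR  (c) S = 0.04473 VA  (d) PF = 0.0009161 (lagging)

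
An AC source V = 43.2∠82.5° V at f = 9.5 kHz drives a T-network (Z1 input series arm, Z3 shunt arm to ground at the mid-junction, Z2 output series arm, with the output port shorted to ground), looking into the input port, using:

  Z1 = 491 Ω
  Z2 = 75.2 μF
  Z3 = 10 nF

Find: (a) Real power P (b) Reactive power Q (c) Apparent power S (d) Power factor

Step 1 — Angular frequency: ω = 2π·f = 2π·9500 = 5.969e+04 rad/s.
Step 2 — Component impedances:
  Z1: Z = R = 491 Ω
  Z2: Z = 1/(jωC) = -j/(ω·C) = 0 - j0.2228 Ω
  Z3: Z = 1/(jωC) = -j/(ω·C) = 0 - j1675 Ω
Step 3 — With the output port shorted to ground, the output series arm Z2 runs from the junction to ground; the shunt arm Z3 also runs from the junction to ground. They appear in parallel: Z3 || Z2 = 0 - j0.2228 Ω.
Step 4 — Series with input arm Z1: Z_in = Z1 + (Z3 || Z2) = 491 - j0.2228 Ω = 491∠-0.0° Ω.
Step 5 — Source phasor: V = 43.2∠82.5° V = 5.639 + j42.83 V.
Step 6 — Current: I = V / Z = 0.01144 + j0.08724 A = 0.08798∠82.5° A.
Step 7 — Complex power: S = V·I* = 3.801 - j0.001724 VA.
Step 8 — Real power: P = Re(S) = 3.801 W.
Step 9 — Reactive power: Q = Im(S) = -0.001724 VAR.
Step 10 — Apparent power: |S| = 3.801 VA.
Step 11 — Power factor: PF = P/|S| = 1 (leading).

(a) P = 3.801 W  (b) Q = -0.001724 VAR  (c) S = 3.801 VA  (d) PF = 1 (leading)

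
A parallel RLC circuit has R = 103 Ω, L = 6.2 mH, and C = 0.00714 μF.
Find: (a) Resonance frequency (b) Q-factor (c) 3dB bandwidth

Step 1 — Resonance: ω₀ = 1/√(LC) = 1/√(0.0062·7.14e-09) = 1.503e+05 rad/s.
Step 2 — f₀ = ω₀/(2π) = 2.392e+04 Hz.
Step 3 — Parallel Q: Q = R/(ω₀L) = 103/(1.503e+05·0.0062) = 0.1105.
Step 4 — Bandwidth: Δω = ω₀/Q = 1.36e+06 rad/s; BW = Δω/(2π) = 2.164e+05 Hz.

(a) f₀ = 2.392e+04 Hz  (b) Q = 0.1105  (c) BW = 2.164e+05 Hz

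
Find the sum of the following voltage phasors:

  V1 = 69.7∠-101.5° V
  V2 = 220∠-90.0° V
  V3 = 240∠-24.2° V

Step 1 — Convert each phasor to rectangular form:
  V1 = 69.7·(cos(-101.5°) + j·sin(-101.5°)) = -13.9 - j68.3 V
  V2 = 220·(cos(-90.0°) + j·sin(-90.0°)) = 0 - j220 V
  V3 = 240·(cos(-24.2°) + j·sin(-24.2°)) = 218.9 - j98.38 V
Step 2 — Sum components: V_total = 205 - j386.7 V.
Step 3 — Convert to polar: |V_total| = 437.7 V, ∠V_total = -62.1°.

V_total = 437.7∠-62.1° V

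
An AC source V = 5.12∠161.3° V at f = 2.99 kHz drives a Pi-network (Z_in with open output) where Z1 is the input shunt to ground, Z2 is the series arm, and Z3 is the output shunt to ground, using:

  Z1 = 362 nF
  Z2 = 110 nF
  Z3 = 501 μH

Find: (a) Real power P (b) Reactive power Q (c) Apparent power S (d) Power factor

Step 1 — Angular frequency: ω = 2π·f = 2π·2990 = 1.879e+04 rad/s.
Step 2 — Component impedances:
  Z1: Z = 1/(jωC) = -j/(ω·C) = 0 - j147 Ω
  Z2: Z = 1/(jωC) = -j/(ω·C) = 0 - j483.9 Ω
  Z3: Z = jωL = j·1.879e+04·0.000501 = 0 + j9.412 Ω
Step 3 — With open output, the series arm Z2 and the output shunt Z3 appear in series to ground: Z2 + Z3 = 0 - j474.5 Ω.
Step 4 — Parallel with input shunt Z1: Z_in = Z1 || (Z2 + Z3) = 0 - j112.3 Ω = 112.3∠-90.0° Ω.
Step 5 — Source phasor: V = 5.12∠161.3° V = -4.85 + j1.642 V.
Step 6 — Current: I = V / Z = -0.01462 - j0.0432 A = 0.04561∠-108.7° A.
Step 7 — Complex power: S = V·I* = 0 - j0.2335 VA.
Step 8 — Real power: P = Re(S) = 0 W.
Step 9 — Reactive power: Q = Im(S) = -0.2335 VAR.
Step 10 — Apparent power: |S| = 0.2335 VA.
Step 11 — Power factor: PF = P/|S| = 0 (leading).

(a) P = 0 W  (b) Q = -0.2335 VAR  (c) S = 0.2335 VA  (d) PF = 0 (leading)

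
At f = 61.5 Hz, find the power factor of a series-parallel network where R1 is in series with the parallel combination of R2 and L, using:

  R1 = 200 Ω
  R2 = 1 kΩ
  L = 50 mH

Step 1 — Angular frequency: ω = 2π·f = 2π·61.5 = 386.4 rad/s.
Step 2 — Component impedances:
  R1: Z = R = 200 Ω
  R2: Z = R = 1000 Ω
  L: Z = jωL = j·386.4·0.05 = 0 + j19.32 Ω
Step 3 — Parallel branch: R2 || L = 1/(1/R2 + 1/L) = 0.3732 + j19.31 Ω.
Step 4 — Series with R1: Z_total = R1 + (R2 || L) = 200.4 + j19.31 Ω = 201.3∠5.5° Ω.
Step 5 — Power factor: PF = cos(φ) = Re(Z)/|Z| = 200.37/201.3 = 0.9954.
Step 6 — Type: Im(Z) = 19.31 ⇒ lagging (phase φ = 5.5°).

PF = 0.9954 (lagging, φ = 5.5°)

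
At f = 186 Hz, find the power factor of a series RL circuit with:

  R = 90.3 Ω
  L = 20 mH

Step 1 — Angular frequency: ω = 2π·f = 2π·186 = 1169 rad/s.
Step 2 — Component impedances:
  R: Z = R = 90.3 Ω
  L: Z = jωL = j·1169·0.02 = 0 + j23.37 Ω
Step 3 — Series combination: Z_total = R + L = 90.3 + j23.37 Ω = 93.28∠14.5° Ω.
Step 4 — Power factor: PF = cos(φ) = Re(Z)/|Z| = 90.3/93.28 = 0.9681.
Step 5 — Type: Im(Z) = 23.37 ⇒ lagging (phase φ = 14.5°).

PF = 0.9681 (lagging, φ = 14.5°)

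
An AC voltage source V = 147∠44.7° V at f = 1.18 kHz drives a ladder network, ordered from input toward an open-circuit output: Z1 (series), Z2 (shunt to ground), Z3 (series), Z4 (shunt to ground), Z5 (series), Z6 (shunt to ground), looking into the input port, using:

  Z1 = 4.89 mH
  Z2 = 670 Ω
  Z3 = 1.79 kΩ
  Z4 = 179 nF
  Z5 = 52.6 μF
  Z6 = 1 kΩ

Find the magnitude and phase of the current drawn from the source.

Step 1 — Angular frequency: ω = 2π·f = 2π·1180 = 7414 rad/s.
Step 2 — Component impedances:
  Z1: Z = jωL = j·7414·0.00489 = 0 + j36.26 Ω
  Z2: Z = R = 670 Ω
  Z3: Z = R = 1790 Ω
  Z4: Z = 1/(jωC) = -j/(ω·C) = 0 - j753.5 Ω
  Z5: Z = 1/(jωC) = -j/(ω·C) = 0 - j2.564 Ω
  Z6: Z = R = 1000 Ω
Step 3 — Ladder network (open output): work backward from the far end, alternating series and parallel combinations. Z_in = 515.4 + j9.927 Ω = 515.5∠1.1° Ω.
Step 4 — Source phasor: V = 147∠44.7° V = 104.5 + j103.4 V.
Step 5 — Ohm's law: I = V / Z_total = (104.5 + j103.4) / (515.4 + j9.927) = 0.2065 + j0.1967 A.
Step 6 — Convert to polar: |I| = 0.2852 A, ∠I = 43.6°.

I = 0.2852∠43.6° A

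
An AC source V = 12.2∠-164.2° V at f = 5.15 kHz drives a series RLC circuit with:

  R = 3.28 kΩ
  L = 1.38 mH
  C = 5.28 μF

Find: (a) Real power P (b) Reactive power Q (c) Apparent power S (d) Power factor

Step 1 — Angular frequency: ω = 2π·f = 2π·5150 = 3.236e+04 rad/s.
Step 2 — Component impedances:
  R: Z = R = 3280 Ω
  L: Z = jωL = j·3.236e+04·0.00138 = 0 + j44.65 Ω
  C: Z = 1/(jωC) = -j/(ω·C) = 0 - j5.853 Ω
Step 3 — Series combination: Z_total = R + L + C = 3280 + j38.8 Ω = 3280∠0.7° Ω.
Step 4 — Source phasor: V = 12.2∠-164.2° V = -11.74 - j3.322 V.
Step 5 — Current: I = V / Z = -0.00359 - j0.0009703 A = 0.003719∠-164.9° A.
Step 6 — Complex power: S = V·I* = 0.04537 + j0.0005367 VA.
Step 7 — Real power: P = Re(S) = 0.04537 W.
Step 8 — Reactive power: Q = Im(S) = 0.0005367 VAR.
Step 9 — Apparent power: |S| = 0.04537 VA.
Step 10 — Power factor: PF = P/|S| = 0.9999 (lagging).

(a) P = 0.04537 W  (b) Q = 0.0005367 VAR  (c) S = 0.04537 VA  (d) PF = 0.9999 (lagging)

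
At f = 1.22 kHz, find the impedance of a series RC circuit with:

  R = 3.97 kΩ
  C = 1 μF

Step 1 — Angular frequency: ω = 2π·f = 2π·1220 = 7665 rad/s.
Step 2 — Component impedances:
  R: Z = R = 3970 Ω
  C: Z = 1/(jωC) = -j/(ω·C) = 0 - j130.5 Ω
Step 3 — Series combination: Z_total = R + C = 3970 - j130.5 Ω = 3972∠-1.9° Ω.

Z = 3970 - j130.5 Ω = 3972∠-1.9° Ω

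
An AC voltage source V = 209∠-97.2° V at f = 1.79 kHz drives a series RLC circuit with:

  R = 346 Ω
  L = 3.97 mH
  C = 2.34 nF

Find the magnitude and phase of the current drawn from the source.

Step 1 — Angular frequency: ω = 2π·f = 2π·1790 = 1.125e+04 rad/s.
Step 2 — Component impedances:
  R: Z = R = 346 Ω
  L: Z = jωL = j·1.125e+04·0.00397 = 0 + j44.65 Ω
  C: Z = 1/(jωC) = -j/(ω·C) = 0 - j3.8e+04 Ω
Step 3 — Series combination: Z_total = R + L + C = 346 - j3.795e+04 Ω = 3.795e+04∠-89.5° Ω.
Step 4 — Source phasor: V = 209∠-97.2° V = -26.19 - j207.4 V.
Step 5 — Ohm's law: I = V / Z_total = (-26.19 - j207.4) / (346 - j3.795e+04) = 0.005457 - j0.0007399 A.
Step 6 — Convert to polar: |I| = 0.005507 A, ∠I = -7.7°.

I = 0.005507∠-7.7° A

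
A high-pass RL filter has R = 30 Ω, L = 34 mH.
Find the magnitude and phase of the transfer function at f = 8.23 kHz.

Step 1 — Angular frequency: ω = 2π·8230 = 5.171e+04 rad/s.
Step 2 — Transfer function: H(jω) = jωL/(R + jωL).
Step 3 — Numerator jωL = j·1758; denominator R + jωL = 30 + j1758.
Step 4 — H = 0.9997 + j0.01706.
Step 5 — Magnitude: |H| = 0.9999 (-0.0 dB); phase: φ = 1.0°.

|H| = 0.9999 (-0.0 dB), φ = 1.0°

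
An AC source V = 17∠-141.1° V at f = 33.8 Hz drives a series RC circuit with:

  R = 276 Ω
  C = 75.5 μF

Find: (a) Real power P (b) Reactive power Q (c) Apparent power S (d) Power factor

Step 1 — Angular frequency: ω = 2π·f = 2π·33.8 = 212.4 rad/s.
Step 2 — Component impedances:
  R: Z = R = 276 Ω
  C: Z = 1/(jωC) = -j/(ω·C) = 0 - j62.37 Ω
Step 3 — Series combination: Z_total = R + C = 276 - j62.37 Ω = 283∠-12.7° Ω.
Step 4 — Source phasor: V = 17∠-141.1° V = -13.23 - j10.68 V.
Step 5 — Current: I = V / Z = -0.03729 - j0.04711 A = 0.06008∠-128.4° A.
Step 6 — Complex power: S = V·I* = 0.9962 - j0.2251 VA.
Step 7 — Real power: P = Re(S) = 0.9962 W.
Step 8 — Reactive power: Q = Im(S) = -0.2251 VAR.
Step 9 — Apparent power: |S| = 1.021 VA.
Step 10 — Power factor: PF = P/|S| = 0.9754 (leading).

(a) P = 0.9962 W  (b) Q = -0.2251 VAR  (c) S = 1.021 VA  (d) PF = 0.9754 (leading)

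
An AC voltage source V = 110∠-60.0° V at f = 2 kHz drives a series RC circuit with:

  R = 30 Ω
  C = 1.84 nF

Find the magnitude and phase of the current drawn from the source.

Step 1 — Angular frequency: ω = 2π·f = 2π·2000 = 1.257e+04 rad/s.
Step 2 — Component impedances:
  R: Z = R = 30 Ω
  C: Z = 1/(jωC) = -j/(ω·C) = 0 - j4.325e+04 Ω
Step 3 — Series combination: Z_total = R + C = 30 - j4.325e+04 Ω = 4.325e+04∠-90.0° Ω.
Step 4 — Source phasor: V = 110∠-60.0° V = 55 - j95.26 V.
Step 5 — Ohm's law: I = V / Z_total = (55 - j95.26) / (30 - j4.325e+04) = 0.002204 + j0.00127 A.
Step 6 — Convert to polar: |I| = 0.002543 A, ∠I = 30.0°.

I = 0.002543∠30.0° A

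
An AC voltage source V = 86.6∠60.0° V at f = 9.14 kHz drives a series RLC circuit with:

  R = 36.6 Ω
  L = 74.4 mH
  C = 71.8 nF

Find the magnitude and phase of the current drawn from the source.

Step 1 — Angular frequency: ω = 2π·f = 2π·9140 = 5.743e+04 rad/s.
Step 2 — Component impedances:
  R: Z = R = 36.6 Ω
  L: Z = jωL = j·5.743e+04·0.0744 = 0 + j4273 Ω
  C: Z = 1/(jωC) = -j/(ω·C) = 0 - j242.5 Ω
Step 3 — Series combination: Z_total = R + L + C = 36.6 + j4030 Ω = 4030∠89.5° Ω.
Step 4 — Source phasor: V = 86.6∠60.0° V = 43.3 + j75 V.
Step 5 — Ohm's law: I = V / Z_total = (43.3 + j75) / (36.6 + j4030) = 0.01871 - j0.01057 A.
Step 6 — Convert to polar: |I| = 0.02149 A, ∠I = -29.5°.

I = 0.02149∠-29.5° A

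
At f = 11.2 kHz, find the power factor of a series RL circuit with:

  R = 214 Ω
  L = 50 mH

Step 1 — Angular frequency: ω = 2π·f = 2π·1.12e+04 = 7.037e+04 rad/s.
Step 2 — Component impedances:
  R: Z = R = 214 Ω
  L: Z = jωL = j·7.037e+04·0.05 = 0 + j3519 Ω
Step 3 — Series combination: Z_total = R + L = 214 + j3519 Ω = 3525∠86.5° Ω.
Step 4 — Power factor: PF = cos(φ) = Re(Z)/|Z| = 214/3525 = 0.06071.
Step 5 — Type: Im(Z) = 3519 ⇒ lagging (phase φ = 86.5°).

PF = 0.06071 (lagging, φ = 86.5°)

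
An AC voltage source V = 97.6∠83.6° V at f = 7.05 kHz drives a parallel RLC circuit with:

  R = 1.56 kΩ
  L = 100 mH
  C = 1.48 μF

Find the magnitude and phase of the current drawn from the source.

Step 1 — Angular frequency: ω = 2π·f = 2π·7050 = 4.43e+04 rad/s.
Step 2 — Component impedances:
  R: Z = R = 1560 Ω
  L: Z = jωL = j·4.43e+04·0.1 = 0 + j4430 Ω
  C: Z = 1/(jωC) = -j/(ω·C) = 0 - j15.25 Ω
Step 3 — Parallel combination: 1/Z_total = 1/R + 1/L + 1/C; Z_total = 0.1502 - j15.3 Ω = 15.31∠-89.4° Ω.
Step 4 — Source phasor: V = 97.6∠83.6° V = 10.88 + j96.99 V.
Step 5 — Ohm's law: I = V / Z_total = (10.88 + j96.99) / (0.1502 - j15.3) = -6.33 + j0.773 A.
Step 6 — Convert to polar: |I| = 6.377 A, ∠I = 173.0°.

I = 6.377∠173.0° A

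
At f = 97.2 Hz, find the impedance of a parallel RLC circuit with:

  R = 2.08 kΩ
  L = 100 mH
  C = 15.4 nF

Step 1 — Angular frequency: ω = 2π·f = 2π·97.2 = 610.7 rad/s.
Step 2 — Component impedances:
  R: Z = R = 2080 Ω
  L: Z = jωL = j·610.7·0.1 = 0 + j61.07 Ω
  C: Z = 1/(jωC) = -j/(ω·C) = 0 - j1.063e+05 Ω
Step 3 — Parallel combination: 1/Z_total = 1/R + 1/L + 1/C; Z_total = 1.794 + j61.05 Ω = 61.08∠88.3° Ω.

Z = 1.794 + j61.05 Ω = 61.08∠88.3° Ω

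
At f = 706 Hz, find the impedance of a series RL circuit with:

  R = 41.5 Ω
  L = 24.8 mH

Step 1 — Angular frequency: ω = 2π·f = 2π·706 = 4436 rad/s.
Step 2 — Component impedances:
  R: Z = R = 41.5 Ω
  L: Z = jωL = j·4436·0.0248 = 0 + j110 Ω
Step 3 — Series combination: Z_total = R + L = 41.5 + j110 Ω = 117.6∠69.3° Ω.

Z = 41.5 + j110 Ω = 117.6∠69.3° Ω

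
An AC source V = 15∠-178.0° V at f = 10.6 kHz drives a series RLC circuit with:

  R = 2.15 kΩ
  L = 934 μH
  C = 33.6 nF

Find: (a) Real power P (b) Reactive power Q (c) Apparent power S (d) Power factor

Step 1 — Angular frequency: ω = 2π·f = 2π·1.06e+04 = 6.66e+04 rad/s.
Step 2 — Component impedances:
  R: Z = R = 2150 Ω
  L: Z = jωL = j·6.66e+04·0.000934 = 0 + j62.21 Ω
  C: Z = 1/(jωC) = -j/(ω·C) = 0 - j446.9 Ω
Step 3 — Series combination: Z_total = R + L + C = 2150 - j384.7 Ω = 2184∠-10.1° Ω.
Step 4 — Source phasor: V = 15∠-178.0° V = -14.99 - j0.5235 V.
Step 5 — Current: I = V / Z = -0.006714 - j0.001445 A = 0.006868∠-167.9° A.
Step 6 — Complex power: S = V·I* = 0.1014 - j0.01814 VA.
Step 7 — Real power: P = Re(S) = 0.1014 W.
Step 8 — Reactive power: Q = Im(S) = -0.01814 VAR.
Step 9 — Apparent power: |S| = 0.103 VA.
Step 10 — Power factor: PF = P/|S| = 0.9844 (leading).

(a) P = 0.1014 W  (b) Q = -0.01814 VAR  (c) S = 0.103 VA  (d) PF = 0.9844 (leading)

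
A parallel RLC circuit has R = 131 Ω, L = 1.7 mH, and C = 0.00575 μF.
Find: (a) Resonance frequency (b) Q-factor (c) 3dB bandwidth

Step 1 — Resonance: ω₀ = 1/√(LC) = 1/√(0.0017·5.75e-09) = 3.198e+05 rad/s.
Step 2 — f₀ = ω₀/(2π) = 5.091e+04 Hz.
Step 3 — Parallel Q: Q = R/(ω₀L) = 131/(3.198e+05·0.0017) = 0.2409.
Step 4 — Bandwidth: Δω = ω₀/Q = 1.328e+06 rad/s; BW = Δω/(2π) = 2.113e+05 Hz.

(a) f₀ = 5.091e+04 Hz  (b) Q = 0.2409  (c) BW = 2.113e+05 Hz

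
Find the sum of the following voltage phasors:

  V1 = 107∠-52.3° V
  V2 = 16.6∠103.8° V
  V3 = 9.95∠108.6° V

Step 1 — Convert each phasor to rectangular form:
  V1 = 107·(cos(-52.3°) + j·sin(-52.3°)) = 65.43 - j84.66 V
  V2 = 16.6·(cos(103.8°) + j·sin(103.8°)) = -3.96 + j16.12 V
  V3 = 9.95·(cos(108.6°) + j·sin(108.6°)) = -3.174 + j9.43 V
Step 2 — Sum components: V_total = 58.3 - j59.11 V.
Step 3 — Convert to polar: |V_total| = 83.02 V, ∠V_total = -45.4°.

V_total = 83.02∠-45.4° V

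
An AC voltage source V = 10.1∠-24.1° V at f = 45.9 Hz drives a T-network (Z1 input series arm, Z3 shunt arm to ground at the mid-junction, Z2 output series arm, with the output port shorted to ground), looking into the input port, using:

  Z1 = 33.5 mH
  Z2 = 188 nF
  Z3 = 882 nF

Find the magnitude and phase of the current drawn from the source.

Step 1 — Angular frequency: ω = 2π·f = 2π·45.9 = 288.4 rad/s.
Step 2 — Component impedances:
  Z1: Z = jωL = j·288.4·0.0335 = 0 + j9.661 Ω
  Z2: Z = 1/(jωC) = -j/(ω·C) = 0 - j1.844e+04 Ω
  Z3: Z = 1/(jωC) = -j/(ω·C) = 0 - j3931 Ω
Step 3 — With the output port shorted to ground, the output series arm Z2 runs from the junction to ground; the shunt arm Z3 also runs from the junction to ground. They appear in parallel: Z3 || Z2 = 0 - j3241 Ω.
Step 4 — Series with input arm Z1: Z_in = Z1 + (Z3 || Z2) = 0 - j3231 Ω = 3231∠-90.0° Ω.
Step 5 — Source phasor: V = 10.1∠-24.1° V = 9.22 - j4.124 V.
Step 6 — Ohm's law: I = V / Z_total = (9.22 - j4.124) / (0 - j3231) = 0.001276 + j0.002854 A.
Step 7 — Convert to polar: |I| = 0.003126 A, ∠I = 65.9°.

I = 0.003126∠65.9° A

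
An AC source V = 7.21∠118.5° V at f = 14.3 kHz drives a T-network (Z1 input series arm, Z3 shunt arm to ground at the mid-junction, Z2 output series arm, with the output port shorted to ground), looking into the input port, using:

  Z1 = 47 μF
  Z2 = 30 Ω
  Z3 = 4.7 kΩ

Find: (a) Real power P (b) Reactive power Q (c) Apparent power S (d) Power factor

Step 1 — Angular frequency: ω = 2π·f = 2π·1.43e+04 = 8.985e+04 rad/s.
Step 2 — Component impedances:
  Z1: Z = 1/(jωC) = -j/(ω·C) = 0 - j0.2368 Ω
  Z2: Z = R = 30 Ω
  Z3: Z = R = 4700 Ω
Step 3 — With the output port shorted to ground, the output series arm Z2 runs from the junction to ground; the shunt arm Z3 also runs from the junction to ground. They appear in parallel: Z3 || Z2 = 29.81 Ω.
Step 4 — Series with input arm Z1: Z_in = Z1 + (Z3 || Z2) = 29.81 - j0.2368 Ω = 29.81∠-0.5° Ω.
Step 5 — Source phasor: V = 7.21∠118.5° V = -3.44 + j6.336 V.
Step 6 — Current: I = V / Z = -0.1171 + j0.2116 A = 0.2419∠119.0° A.
Step 7 — Complex power: S = V·I* = 1.744 - j0.01385 VA.
Step 8 — Real power: P = Re(S) = 1.744 W.
Step 9 — Reactive power: Q = Im(S) = -0.01385 VAR.
Step 10 — Apparent power: |S| = 1.744 VA.
Step 11 — Power factor: PF = P/|S| = 1 (leading).

(a) P = 1.744 W  (b) Q = -0.01385 VAR  (c) S = 1.744 VA  (d) PF = 1 (leading)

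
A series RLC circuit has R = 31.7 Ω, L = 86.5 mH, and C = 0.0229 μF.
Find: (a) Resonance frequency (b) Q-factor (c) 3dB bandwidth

Step 1 — Resonance: ω₀ = 1/√(LC) = 1/√(0.0865·2.29e-08) = 2.247e+04 rad/s.
Step 2 — f₀ = ω₀/(2π) = 3576 Hz.
Step 3 — Series Q: Q = ω₀L/R = 2.247e+04·0.0865/31.7 = 61.31.
Step 4 — Bandwidth: Δω = ω₀/Q = 366.5 rad/s; BW = Δω/(2π) = 58.33 Hz.

(a) f₀ = 3576 Hz  (b) Q = 61.31  (c) BW = 58.33 Hz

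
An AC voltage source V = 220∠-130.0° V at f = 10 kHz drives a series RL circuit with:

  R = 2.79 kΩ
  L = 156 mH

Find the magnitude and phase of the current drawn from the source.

Step 1 — Angular frequency: ω = 2π·f = 2π·1e+04 = 6.283e+04 rad/s.
Step 2 — Component impedances:
  R: Z = R = 2790 Ω
  L: Z = jωL = j·6.283e+04·0.156 = 0 + j9802 Ω
Step 3 — Series combination: Z_total = R + L = 2790 + j9802 Ω = 1.019e+04∠74.1° Ω.
Step 4 — Source phasor: V = 220∠-130.0° V = -141.4 - j168.5 V.
Step 5 — Ohm's law: I = V / Z_total = (-141.4 - j168.5) / (2790 + j9802) = -0.0197 + j0.008819 A.
Step 6 — Convert to polar: |I| = 0.02159 A, ∠I = 155.9°.

I = 0.02159∠155.9° A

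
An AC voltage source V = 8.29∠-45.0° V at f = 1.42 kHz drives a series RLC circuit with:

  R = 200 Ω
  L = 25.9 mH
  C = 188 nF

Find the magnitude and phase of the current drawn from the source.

Step 1 — Angular frequency: ω = 2π·f = 2π·1420 = 8922 rad/s.
Step 2 — Component impedances:
  R: Z = R = 200 Ω
  L: Z = jωL = j·8922·0.0259 = 0 + j231.1 Ω
  C: Z = 1/(jωC) = -j/(ω·C) = 0 - j596.2 Ω
Step 3 — Series combination: Z_total = R + L + C = 200 - j365.1 Ω = 416.3∠-61.3° Ω.
Step 4 — Source phasor: V = 8.29∠-45.0° V = 5.862 - j5.862 V.
Step 5 — Ohm's law: I = V / Z_total = (5.862 - j5.862) / (200 - j365.1) = 0.01912 + j0.005585 A.
Step 6 — Convert to polar: |I| = 0.01991 A, ∠I = 16.3°.

I = 0.01991∠16.3° A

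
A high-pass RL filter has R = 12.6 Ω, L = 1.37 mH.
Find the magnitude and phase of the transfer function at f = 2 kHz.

Step 1 — Angular frequency: ω = 2π·2000 = 1.257e+04 rad/s.
Step 2 — Transfer function: H(jω) = jωL/(R + jωL).
Step 3 — Numerator jωL = j·17.22; denominator R + jωL = 12.6 + j17.22.
Step 4 — H = 0.6512 + j0.4766.
Step 5 — Magnitude: |H| = 0.807 (-1.9 dB); phase: φ = 36.2°.

|H| = 0.807 (-1.9 dB), φ = 36.2°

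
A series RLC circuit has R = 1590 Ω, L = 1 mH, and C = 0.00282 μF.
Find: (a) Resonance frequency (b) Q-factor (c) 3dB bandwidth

Step 1 — Resonance: ω₀ = 1/√(LC) = 1/√(0.001·2.82e-09) = 5.955e+05 rad/s.
Step 2 — f₀ = ω₀/(2π) = 9.478e+04 Hz.
Step 3 — Series Q: Q = ω₀L/R = 5.955e+05·0.001/1590 = 0.3745.
Step 4 — Bandwidth: Δω = ω₀/Q = 1.59e+06 rad/s; BW = Δω/(2π) = 2.531e+05 Hz.

(a) f₀ = 9.478e+04 Hz  (b) Q = 0.3745  (c) BW = 2.531e+05 Hz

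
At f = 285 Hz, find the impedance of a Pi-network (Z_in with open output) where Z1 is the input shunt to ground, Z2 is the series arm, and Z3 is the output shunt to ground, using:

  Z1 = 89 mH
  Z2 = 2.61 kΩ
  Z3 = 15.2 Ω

Step 1 — Angular frequency: ω = 2π·f = 2π·285 = 1791 rad/s.
Step 2 — Component impedances:
  Z1: Z = jωL = j·1791·0.089 = 0 + j159.4 Ω
  Z2: Z = R = 2610 Ω
  Z3: Z = R = 15.2 Ω
Step 3 — With open output, the series arm Z2 and the output shunt Z3 appear in series to ground: Z2 + Z3 = 2625 Ω.
Step 4 — Parallel with input shunt Z1: Z_in = Z1 || (Z2 + Z3) = 9.64 + j158.8 Ω = 159.1∠86.5° Ω.

Z = 9.64 + j158.8 Ω = 159.1∠86.5° Ω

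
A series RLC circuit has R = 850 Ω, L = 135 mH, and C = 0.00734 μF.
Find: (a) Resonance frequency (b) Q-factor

Step 1 — Resonance condition Im(Z)=0 gives ω₀ = 1/√(LC).
Step 2 — ω₀ = 1/√(0.135·7.34e-09) = 3.177e+04 rad/s.
Step 3 — f₀ = ω₀/(2π) = 5056 Hz.
Step 4 — Series Q: Q = ω₀L/R = 3.177e+04·0.135/850 = 5.045.

(a) f₀ = 5056 Hz  (b) Q = 5.045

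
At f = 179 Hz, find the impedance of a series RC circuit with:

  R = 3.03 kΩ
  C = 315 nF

Step 1 — Angular frequency: ω = 2π·f = 2π·179 = 1125 rad/s.
Step 2 — Component impedances:
  R: Z = R = 3030 Ω
  C: Z = 1/(jωC) = -j/(ω·C) = 0 - j2823 Ω
Step 3 — Series combination: Z_total = R + C = 3030 - j2823 Ω = 4141∠-43.0° Ω.

Z = 3030 - j2823 Ω = 4141∠-43.0° Ω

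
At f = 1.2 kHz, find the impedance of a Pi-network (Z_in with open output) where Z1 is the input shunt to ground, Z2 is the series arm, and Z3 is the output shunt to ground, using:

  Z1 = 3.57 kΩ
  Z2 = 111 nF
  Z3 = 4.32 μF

Step 1 — Angular frequency: ω = 2π·f = 2π·1200 = 7540 rad/s.
Step 2 — Component impedances:
  Z1: Z = R = 3570 Ω
  Z2: Z = 1/(jωC) = -j/(ω·C) = 0 - j1195 Ω
  Z3: Z = 1/(jωC) = -j/(ω·C) = 0 - j30.7 Ω
Step 3 — With open output, the series arm Z2 and the output shunt Z3 appear in series to ground: Z2 + Z3 = 0 - j1226 Ω.
Step 4 — Parallel with input shunt Z1: Z_in = Z1 || (Z2 + Z3) = 376.4 - j1096 Ω = 1159∠-71.1° Ω.

Z = 376.4 - j1096 Ω = 1159∠-71.1° Ω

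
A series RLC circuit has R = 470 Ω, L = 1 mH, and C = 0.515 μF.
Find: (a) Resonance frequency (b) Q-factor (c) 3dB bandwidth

Step 1 — Resonance condition Im(Z)=0 gives ω₀ = 1/√(LC).
Step 2 — ω₀ = 1/√(0.001·5.15e-07) = 4.407e+04 rad/s.
Step 3 — f₀ = ω₀/(2π) = 7013 Hz.
Step 4 — Series Q: Q = ω₀L/R = 4.407e+04·0.001/470 = 0.09376.
Step 5 — 3dB bandwidth: Δω = ω₀/Q = 4.7e+05 rad/s; BW = Δω/(2π) = 7.48e+04 Hz.

(a) f₀ = 7013 Hz  (b) Q = 0.09376  (c) BW = 7.48e+04 Hz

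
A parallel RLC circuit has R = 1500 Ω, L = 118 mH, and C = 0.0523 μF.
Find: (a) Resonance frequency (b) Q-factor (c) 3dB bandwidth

Step 1 — Resonance: ω₀ = 1/√(LC) = 1/√(0.118·5.23e-08) = 1.273e+04 rad/s.
Step 2 — f₀ = ω₀/(2π) = 2026 Hz.
Step 3 — Parallel Q: Q = R/(ω₀L) = 1500/(1.273e+04·0.118) = 0.9986.
Step 4 — Bandwidth: Δω = ω₀/Q = 1.275e+04 rad/s; BW = Δω/(2π) = 2029 Hz.

(a) f₀ = 2026 Hz  (b) Q = 0.9986  (c) BW = 2029 Hz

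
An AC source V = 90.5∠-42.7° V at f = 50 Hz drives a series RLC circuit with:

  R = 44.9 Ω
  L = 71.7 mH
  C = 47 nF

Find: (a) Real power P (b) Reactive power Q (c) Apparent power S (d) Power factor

Step 1 — Angular frequency: ω = 2π·f = 2π·50 = 314.2 rad/s.
Step 2 — Component impedances:
  R: Z = R = 44.9 Ω
  L: Z = jωL = j·314.2·0.0717 = 0 + j22.53 Ω
  C: Z = 1/(jωC) = -j/(ω·C) = 0 - j6.773e+04 Ω
Step 3 — Series combination: Z_total = R + L + C = 44.9 - j6.77e+04 Ω = 6.77e+04∠-90.0° Ω.
Step 4 — Source phasor: V = 90.5∠-42.7° V = 66.51 - j61.37 V.
Step 5 — Current: I = V / Z = 0.0009072 + j0.0009818 A = 0.001337∠47.3° A.
Step 6 — Complex power: S = V·I* = 8.023e-05 - j0.121 VA.
Step 7 — Real power: P = Re(S) = 8.023e-05 W.
Step 8 — Reactive power: Q = Im(S) = -0.121 VAR.
Step 9 — Apparent power: |S| = 0.121 VA.
Step 10 — Power factor: PF = P/|S| = 0.0006632 (leading).

(a) P = 8.023e-05 W  (b) Q = -0.121 VAR  (c) S = 0.121 VA  (d) PF = 0.0006632 (leading)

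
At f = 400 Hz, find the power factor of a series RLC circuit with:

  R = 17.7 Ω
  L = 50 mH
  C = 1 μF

Step 1 — Angular frequency: ω = 2π·f = 2π·400 = 2513 rad/s.
Step 2 — Component impedances:
  R: Z = R = 17.7 Ω
  L: Z = jωL = j·2513·0.05 = 0 + j125.7 Ω
  C: Z = 1/(jωC) = -j/(ω·C) = 0 - j397.9 Ω
Step 3 — Series combination: Z_total = R + L + C = 17.7 - j272.2 Ω = 272.8∠-86.3° Ω.
Step 4 — Power factor: PF = cos(φ) = Re(Z)/|Z| = 17.7/272.8 = 0.06488.
Step 5 — Type: Im(Z) = -272.2 ⇒ leading (phase φ = -86.3°).

PF = 0.06488 (leading, φ = -86.3°)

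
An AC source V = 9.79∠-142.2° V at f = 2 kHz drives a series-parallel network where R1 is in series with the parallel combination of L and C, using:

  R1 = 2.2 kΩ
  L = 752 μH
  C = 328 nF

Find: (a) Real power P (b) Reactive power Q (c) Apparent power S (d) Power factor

Step 1 — Angular frequency: ω = 2π·f = 2π·2000 = 1.257e+04 rad/s.
Step 2 — Component impedances:
  R1: Z = R = 2200 Ω
  L: Z = jωL = j·1.257e+04·0.000752 = 0 + j9.45 Ω
  C: Z = 1/(jωC) = -j/(ω·C) = 0 - j242.6 Ω
Step 3 — Parallel branch: L || C = 1/(1/L + 1/C) = 0 + j9.833 Ω.
Step 4 — Series with R1: Z_total = R1 + (L || C) = 2200 + j9.833 Ω = 2200∠0.3° Ω.
Step 5 — Source phasor: V = 9.79∠-142.2° V = -7.736 - j6 V.
Step 6 — Current: I = V / Z = -0.003528 - j0.002712 A = 0.00445∠-142.5° A.
Step 7 — Complex power: S = V·I* = 0.04356 + j0.0001947 VA.
Step 8 — Real power: P = Re(S) = 0.04356 W.
Step 9 — Reactive power: Q = Im(S) = 0.0001947 VAR.
Step 10 — Apparent power: |S| = 0.04357 VA.
Step 11 — Power factor: PF = P/|S| = 1 (lagging).

(a) P = 0.04356 W  (b) Q = 0.0001947 VAR  (c) S = 0.04357 VA  (d) PF = 1 (lagging)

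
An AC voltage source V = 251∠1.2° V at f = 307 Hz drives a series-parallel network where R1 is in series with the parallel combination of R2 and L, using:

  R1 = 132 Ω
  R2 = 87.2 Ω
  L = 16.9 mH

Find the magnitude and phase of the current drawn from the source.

Step 1 — Angular frequency: ω = 2π·f = 2π·307 = 1929 rad/s.
Step 2 — Component impedances:
  R1: Z = R = 132 Ω
  R2: Z = R = 87.2 Ω
  L: Z = jωL = j·1929·0.0169 = 0 + j32.6 Ω
Step 3 — Parallel branch: R2 || L = 1/(1/R2 + 1/L) = 10.69 + j28.6 Ω.
Step 4 — Series with R1: Z_total = R1 + (R2 || L) = 142.7 + j28.6 Ω = 145.5∠11.3° Ω.
Step 5 — Source phasor: V = 251∠1.2° V = 250.9 + j5.257 V.
Step 6 — Ohm's law: I = V / Z_total = (250.9 + j5.257) / (142.7 + j28.6) = 1.698 - j0.3035 A.
Step 7 — Convert to polar: |I| = 1.725 A, ∠I = -10.1°.

I = 1.725∠-10.1° A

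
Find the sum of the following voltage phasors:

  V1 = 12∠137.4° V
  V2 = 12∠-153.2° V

Step 1 — Convert each phasor to rectangular form:
  V1 = 12·(cos(137.4°) + j·sin(137.4°)) = -8.833 + j8.123 V
  V2 = 12·(cos(-153.2°) + j·sin(-153.2°)) = -10.71 - j5.411 V
Step 2 — Sum components: V_total = -19.54 + j2.712 V.
Step 3 — Convert to polar: |V_total| = 19.73 V, ∠V_total = 172.1°.

V_total = 19.73∠172.1° V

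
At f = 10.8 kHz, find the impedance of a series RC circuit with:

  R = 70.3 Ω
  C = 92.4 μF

Step 1 — Angular frequency: ω = 2π·f = 2π·1.08e+04 = 6.786e+04 rad/s.
Step 2 — Component impedances:
  R: Z = R = 70.3 Ω
  C: Z = 1/(jωC) = -j/(ω·C) = 0 - j0.1595 Ω
Step 3 — Series combination: Z_total = R + C = 70.3 - j0.1595 Ω = 70.3∠-0.1° Ω.

Z = 70.3 - j0.1595 Ω = 70.3∠-0.1° Ω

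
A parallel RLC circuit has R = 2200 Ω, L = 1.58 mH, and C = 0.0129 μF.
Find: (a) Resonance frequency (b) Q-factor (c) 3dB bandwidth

Step 1 — Resonance: ω₀ = 1/√(LC) = 1/√(0.00158·1.29e-08) = 2.215e+05 rad/s.
Step 2 — f₀ = ω₀/(2π) = 3.525e+04 Hz.
Step 3 — Parallel Q: Q = R/(ω₀L) = 2200/(2.215e+05·0.00158) = 6.286.
Step 4 — Bandwidth: Δω = ω₀/Q = 3.524e+04 rad/s; BW = Δω/(2π) = 5608 Hz.

(a) f₀ = 3.525e+04 Hz  (b) Q = 6.286  (c) BW = 5608 Hz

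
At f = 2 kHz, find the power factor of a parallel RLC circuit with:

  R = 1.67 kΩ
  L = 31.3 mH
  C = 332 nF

Step 1 — Angular frequency: ω = 2π·f = 2π·2000 = 1.257e+04 rad/s.
Step 2 — Component impedances:
  R: Z = R = 1670 Ω
  L: Z = jωL = j·1.257e+04·0.0313 = 0 + j393.3 Ω
  C: Z = 1/(jωC) = -j/(ω·C) = 0 - j239.7 Ω
Step 3 — Parallel combination: 1/Z_total = 1/R + 1/L + 1/C; Z_total = 198.7 - j540.6 Ω = 576∠-69.8° Ω.
Step 4 — Power factor: PF = cos(φ) = Re(Z)/|Z| = 198.66/575.99 = 0.3449.
Step 5 — Type: Im(Z) = -540.6 ⇒ leading (phase φ = -69.8°).

PF = 0.3449 (leading, φ = -69.8°)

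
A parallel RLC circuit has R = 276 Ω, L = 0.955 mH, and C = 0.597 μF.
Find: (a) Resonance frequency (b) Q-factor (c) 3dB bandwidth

Step 1 — Resonance: ω₀ = 1/√(LC) = 1/√(0.000955·5.97e-07) = 4.188e+04 rad/s.
Step 2 — f₀ = ω₀/(2π) = 6665 Hz.
Step 3 — Parallel Q: Q = R/(ω₀L) = 276/(4.188e+04·0.000955) = 6.901.
Step 4 — Bandwidth: Δω = ω₀/Q = 6069 rad/s; BW = Δω/(2π) = 965.9 Hz.

(a) f₀ = 6665 Hz  (b) Q = 6.901  (c) BW = 965.9 Hz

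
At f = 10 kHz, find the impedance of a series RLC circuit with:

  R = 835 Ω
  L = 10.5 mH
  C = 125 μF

Step 1 — Angular frequency: ω = 2π·f = 2π·1e+04 = 6.283e+04 rad/s.
Step 2 — Component impedances:
  R: Z = R = 835 Ω
  L: Z = jωL = j·6.283e+04·0.0105 = 0 + j659.7 Ω
  C: Z = 1/(jωC) = -j/(ω·C) = 0 - j0.1273 Ω
Step 3 — Series combination: Z_total = R + L + C = 835 + j659.6 Ω = 1064∠38.3° Ω.

Z = 835 + j659.6 Ω = 1064∠38.3° Ω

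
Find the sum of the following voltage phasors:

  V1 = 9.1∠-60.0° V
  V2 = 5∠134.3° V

Step 1 — Convert each phasor to rectangular form:
  V1 = 9.1·(cos(-60.0°) + j·sin(-60.0°)) = 4.55 - j7.881 V
  V2 = 5·(cos(134.3°) + j·sin(134.3°)) = -3.492 + j3.578 V
Step 2 — Sum components: V_total = 1.058 - j4.302 V.
Step 3 — Convert to polar: |V_total| = 4.431 V, ∠V_total = -76.2°.

V_total = 4.431∠-76.2° V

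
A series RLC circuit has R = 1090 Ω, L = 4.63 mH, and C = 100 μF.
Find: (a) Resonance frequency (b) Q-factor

Step 1 — Resonance condition Im(Z)=0 gives ω₀ = 1/√(LC).
Step 2 — ω₀ = 1/√(0.00463·0.0001) = 1470 rad/s.
Step 3 — f₀ = ω₀/(2π) = 233.9 Hz.
Step 4 — Series Q: Q = ω₀L/R = 1470·0.00463/1090 = 0.006243.

(a) f₀ = 233.9 Hz  (b) Q = 0.006243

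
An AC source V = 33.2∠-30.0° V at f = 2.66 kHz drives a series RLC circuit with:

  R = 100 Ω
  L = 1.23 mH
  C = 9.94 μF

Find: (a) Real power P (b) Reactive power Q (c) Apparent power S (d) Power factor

Step 1 — Angular frequency: ω = 2π·f = 2π·2660 = 1.671e+04 rad/s.
Step 2 — Component impedances:
  R: Z = R = 100 Ω
  L: Z = jωL = j·1.671e+04·0.00123 = 0 + j20.56 Ω
  C: Z = 1/(jωC) = -j/(ω·C) = 0 - j6.019 Ω
Step 3 — Series combination: Z_total = R + L + C = 100 + j14.54 Ω = 101.1∠8.3° Ω.
Step 4 — Source phasor: V = 33.2∠-30.0° V = 28.75 - j16.6 V.
Step 5 — Current: I = V / Z = 0.2579 - j0.2035 A = 0.3285∠-38.3° A.
Step 6 — Complex power: S = V·I* = 10.79 + j1.569 VA.
Step 7 — Real power: P = Re(S) = 10.79 W.
Step 8 — Reactive power: Q = Im(S) = 1.569 VAR.
Step 9 — Apparent power: |S| = 10.91 VA.
Step 10 — Power factor: PF = P/|S| = 0.9896 (lagging).

(a) P = 10.79 W  (b) Q = 1.569 VAR  (c) S = 10.91 VA  (d) PF = 0.9896 (lagging)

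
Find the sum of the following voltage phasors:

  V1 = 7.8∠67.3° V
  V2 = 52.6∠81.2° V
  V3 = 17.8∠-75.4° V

Step 1 — Convert each phasor to rectangular form:
  V1 = 7.8·(cos(67.3°) + j·sin(67.3°)) = 3.01 + j7.196 V
  V2 = 52.6·(cos(81.2°) + j·sin(81.2°)) = 8.047 + j51.98 V
  V3 = 17.8·(cos(-75.4°) + j·sin(-75.4°)) = 4.487 - j17.23 V
Step 2 — Sum components: V_total = 15.54 + j41.95 V.
Step 3 — Convert to polar: |V_total| = 44.74 V, ∠V_total = 69.7°.

V_total = 44.74∠69.7° V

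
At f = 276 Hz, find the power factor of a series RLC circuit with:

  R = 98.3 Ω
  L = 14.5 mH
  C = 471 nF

Step 1 — Angular frequency: ω = 2π·f = 2π·276 = 1734 rad/s.
Step 2 — Component impedances:
  R: Z = R = 98.3 Ω
  L: Z = jωL = j·1734·0.0145 = 0 + j25.15 Ω
  C: Z = 1/(jωC) = -j/(ω·C) = 0 - j1224 Ω
Step 3 — Series combination: Z_total = R + L + C = 98.3 - j1199 Ω = 1203∠-85.3° Ω.
Step 4 — Power factor: PF = cos(φ) = Re(Z)/|Z| = 98.3/1203.2 = 0.0817.
Step 5 — Type: Im(Z) = -1199 ⇒ leading (phase φ = -85.3°).

PF = 0.0817 (leading, φ = -85.3°)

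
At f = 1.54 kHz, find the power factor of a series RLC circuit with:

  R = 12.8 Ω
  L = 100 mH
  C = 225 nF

Step 1 — Angular frequency: ω = 2π·f = 2π·1540 = 9676 rad/s.
Step 2 — Component impedances:
  R: Z = R = 12.8 Ω
  L: Z = jωL = j·9676·0.1 = 0 + j967.6 Ω
  C: Z = 1/(jωC) = -j/(ω·C) = 0 - j459.3 Ω
Step 3 — Series combination: Z_total = R + L + C = 12.8 + j508.3 Ω = 508.5∠88.6° Ω.
Step 4 — Power factor: PF = cos(φ) = Re(Z)/|Z| = 12.8/508.5 = 0.02517.
Step 5 — Type: Im(Z) = 508.3 ⇒ lagging (phase φ = 88.6°).

PF = 0.02517 (lagging, φ = 88.6°)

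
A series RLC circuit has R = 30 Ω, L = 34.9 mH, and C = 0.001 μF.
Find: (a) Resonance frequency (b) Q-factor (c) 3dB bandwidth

Step 1 — Resonance: ω₀ = 1/√(LC) = 1/√(0.0349·1e-09) = 1.693e+05 rad/s.
Step 2 — f₀ = ω₀/(2π) = 2.694e+04 Hz.
Step 3 — Series Q: Q = ω₀L/R = 1.693e+05·0.0349/30 = 196.9.
Step 4 — Bandwidth: Δω = ω₀/Q = 859.6 rad/s; BW = Δω/(2π) = 136.8 Hz.

(a) f₀ = 2.694e+04 Hz  (b) Q = 196.9  (c) BW = 136.8 Hz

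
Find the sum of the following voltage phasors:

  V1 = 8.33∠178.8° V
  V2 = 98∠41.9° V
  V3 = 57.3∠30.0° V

Step 1 — Convert each phasor to rectangular form:
  V1 = 8.33·(cos(178.8°) + j·sin(178.8°)) = -8.328 + j0.1745 V
  V2 = 98·(cos(41.9°) + j·sin(41.9°)) = 72.94 + j65.45 V
  V3 = 57.3·(cos(30.0°) + j·sin(30.0°)) = 49.62 + j28.65 V
Step 2 — Sum components: V_total = 114.2 + j94.27 V.
Step 3 — Convert to polar: |V_total| = 148.1 V, ∠V_total = 39.5°.

V_total = 148.1∠39.5° V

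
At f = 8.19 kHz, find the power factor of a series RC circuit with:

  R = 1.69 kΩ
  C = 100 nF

Step 1 — Angular frequency: ω = 2π·f = 2π·8190 = 5.146e+04 rad/s.
Step 2 — Component impedances:
  R: Z = R = 1690 Ω
  C: Z = 1/(jωC) = -j/(ω·C) = 0 - j194.3 Ω
Step 3 — Series combination: Z_total = R + C = 1690 - j194.3 Ω = 1701∠-6.6° Ω.
Step 4 — Power factor: PF = cos(φ) = Re(Z)/|Z| = 1690/1701 = 0.9935.
Step 5 — Type: Im(Z) = -194.3 ⇒ leading (phase φ = -6.6°).

PF = 0.9935 (leading, φ = -6.6°)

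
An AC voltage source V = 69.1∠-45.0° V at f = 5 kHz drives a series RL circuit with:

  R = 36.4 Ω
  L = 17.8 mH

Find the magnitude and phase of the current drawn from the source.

Step 1 — Angular frequency: ω = 2π·f = 2π·5000 = 3.142e+04 rad/s.
Step 2 — Component impedances:
  R: Z = R = 36.4 Ω
  L: Z = jωL = j·3.142e+04·0.0178 = 0 + j559.2 Ω
Step 3 — Series combination: Z_total = R + L = 36.4 + j559.2 Ω = 560.4∠86.3° Ω.
Step 4 — Source phasor: V = 69.1∠-45.0° V = 48.86 - j48.86 V.
Step 5 — Ohm's law: I = V / Z_total = (48.86 - j48.86) / (36.4 + j559.2) = -0.08134 - j0.09267 A.
Step 6 — Convert to polar: |I| = 0.1233 A, ∠I = -131.3°.

I = 0.1233∠-131.3° A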